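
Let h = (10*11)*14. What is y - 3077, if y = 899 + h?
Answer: -638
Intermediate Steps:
h = 1540 (h = 110*14 = 1540)
y = 2439 (y = 899 + 1540 = 2439)
y - 3077 = 2439 - 3077 = -638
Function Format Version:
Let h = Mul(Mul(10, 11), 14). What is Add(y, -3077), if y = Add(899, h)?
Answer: -638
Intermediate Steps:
h = 1540 (h = Mul(110, 14) = 1540)
y = 2439 (y = Add(899, 1540) = 2439)
Add(y, -3077) = Add(2439, -3077) = -638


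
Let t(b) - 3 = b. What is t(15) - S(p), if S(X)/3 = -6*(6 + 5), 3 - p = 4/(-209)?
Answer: 216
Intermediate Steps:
t(b) = 3 + b
p = 631/209 (p = 3 - 4/(-209) = 3 - 4*(-1)/209 = 3 - 1*(-4/209) = 3 + 4/209 = 631/209 ≈ 3.0191)
S(X) = -198 (S(X) = 3*(-6*(6 + 5)) = 3*(-6*11) = 3*(-66) = -198)
t(15) - S(p) = (3 + 15) - 1*(-198) = 18 + 198 = 216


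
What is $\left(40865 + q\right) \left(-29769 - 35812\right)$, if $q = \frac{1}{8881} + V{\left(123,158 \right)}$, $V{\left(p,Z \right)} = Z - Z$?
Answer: $- \frac{23800792010346}{8881} \approx -2.68 \cdot 10^{9}$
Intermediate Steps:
$V{\left(p,Z \right)} = 0$
$q = \frac{1}{8881}$ ($q = \frac{1}{8881} + 0 = \frac{1}{8881} \approx 0.0001126$)
$\left(40865 + q\right) \left(-29769 - 35812\right) = \left(40865 + \frac{1}{8881}\right) \left(-29769 - 35812\right) = \frac{362922066}{8881} \left(-65581\right) = - \frac{23800792010346}{8881}$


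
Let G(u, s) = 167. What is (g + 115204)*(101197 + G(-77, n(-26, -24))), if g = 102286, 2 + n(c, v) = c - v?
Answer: 22045656360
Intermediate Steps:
n(c, v) = -2 + c - v (n(c, v) = -2 + (c - v) = -2 + c - v)
(g + 115204)*(101197 + G(-77, n(-26, -24))) = (102286 + 115204)*(101197 + 167) = 217490*101364 = 22045656360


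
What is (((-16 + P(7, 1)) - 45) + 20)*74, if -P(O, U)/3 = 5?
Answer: -4144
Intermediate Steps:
P(O, U) = -15 (P(O, U) = -3*5 = -15)
(((-16 + P(7, 1)) - 45) + 20)*74 = (((-16 - 15) - 45) + 20)*74 = ((-31 - 45) + 20)*74 = (-76 + 20)*74 = -56*74 = -4144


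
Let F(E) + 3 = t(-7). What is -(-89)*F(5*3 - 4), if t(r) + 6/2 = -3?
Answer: -801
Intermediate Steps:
t(r) = -6 (t(r) = -3 - 3 = -6)
F(E) = -9 (F(E) = -3 - 6 = -9)
-(-89)*F(5*3 - 4) = -(-89)*(-9) = -89*9 = -801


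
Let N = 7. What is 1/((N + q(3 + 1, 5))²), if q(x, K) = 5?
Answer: 1/144 ≈ 0.0069444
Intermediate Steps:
1/((N + q(3 + 1, 5))²) = 1/((7 + 5)²) = 1/(12²) = 1/144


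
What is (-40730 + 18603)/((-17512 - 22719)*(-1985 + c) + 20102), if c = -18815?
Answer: -22127/836824902 ≈ -2.6442e-5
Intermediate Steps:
(-40730 + 18603)/((-17512 - 22719)*(-1985 + c) + 20102) = (-40730 + 18603)/((-17512 - 22719)*(-1985 - 18815) + 20102) = -22127/(-40231*(-20800) + 20102) = -22127/(836804800 + 20102) = -22127/836824902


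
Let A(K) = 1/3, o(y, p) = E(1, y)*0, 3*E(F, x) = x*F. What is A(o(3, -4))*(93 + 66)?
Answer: 53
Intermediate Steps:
E(F, x) = F*x/3 (E(F, x) = (x*F)/3 = (F*x)/3 = F*x/3)
o(y, p) = 0 (o(y, p) = ((1/3)*1*y)*0 = (y/3)*0 = 0)
A(K) = 1/3
A(o(3, -4))*(93 + 66) = (93 + 66)/3 = (1/3)*159 = 53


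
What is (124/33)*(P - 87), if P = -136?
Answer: -27652/33 ≈ -837.94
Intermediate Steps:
(124/33)*(P - 87) = (124/33)*(-136 - 87) = (124*(1/33))*(-223) = (124/33)*(-223) = -27652/33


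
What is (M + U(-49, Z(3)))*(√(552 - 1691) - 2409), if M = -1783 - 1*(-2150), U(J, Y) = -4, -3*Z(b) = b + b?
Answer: -874467 + 363*I*√1139 ≈ -8.7447e+5 + 12251.0*I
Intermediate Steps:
Z(b) = -2*b/3 (Z(b) = -(b + b)/3 = -2*b/3)
M = 367 (M = -1783 + 2150 = 367)
(M + U(-49, Z(3)))*(√(552 - 1691) - 2409) = (367 - 4)*(√(552 - 1691) - 2409) = 363*(√(-1139) - 2409) = 363*(I*√1139 - 2409) = 363*(-2409 + I*√1139) = -874467 + 363*I*√1139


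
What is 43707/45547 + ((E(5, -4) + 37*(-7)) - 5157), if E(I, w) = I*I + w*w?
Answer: -244771418/45547 ≈ -5374.0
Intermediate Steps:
E(I, w) = I² + w²
43707/45547 + ((E(5, -4) + 37*(-7)) - 5157) = 43707/45547 + (((5² + (-4)²) + 37*(-7)) - 5157) = 43707*(1/45547) + (((25 + 16) - 259) - 5157) = 43707/45547 + ((41 - 259) - 5157) = 43707/45547 + (-218 - 5157) = 43707/45547 - 5375 = -244771418/45547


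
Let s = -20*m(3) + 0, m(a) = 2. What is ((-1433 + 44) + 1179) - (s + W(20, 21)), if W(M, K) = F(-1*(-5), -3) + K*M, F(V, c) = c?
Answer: -587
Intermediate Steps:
W(M, K) = -3 + K*M
s = -40 (s = -20*2 + 0 = -40 + 0 = -40)
((-1433 + 44) + 1179) - (s + W(20, 21)) = ((-1433 + 44) + 1179) - (-40 + (-3 + 21*20)) = (-1389 + 1179) - (-40 + (-3 + 420)) = -210 - (-40 + 417) = -210 - 1*377 = -210 - 377 = -587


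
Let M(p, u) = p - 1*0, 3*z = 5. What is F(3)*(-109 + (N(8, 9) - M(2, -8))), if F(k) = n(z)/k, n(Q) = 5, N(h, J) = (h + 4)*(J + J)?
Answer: 175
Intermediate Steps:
z = 5/3 (z = (⅓)*5 = 5/3 ≈ 1.6667)
N(h, J) = 2*J*(4 + h) (N(h, J) = (4 + h)*(2*J) = 2*J*(4 + h))
M(p, u) = p (M(p, u) = p + 0 = p)
F(k) = 5/k
F(3)*(-109 + (N(8, 9) - M(2, -8))) = (5/3)*(-109 + (2*9*(4 + 8) - 1*2)) = (5*(⅓))*(-109 + (2*9*12 - 2)) = 5*(-109 + (216 - 2))/3 = 5*(-109 + 214)/3 = (5/3)*105 = 175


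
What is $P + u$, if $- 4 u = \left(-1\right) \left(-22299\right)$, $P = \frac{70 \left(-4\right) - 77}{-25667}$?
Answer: $- \frac{572347005}{102668} \approx -5574.7$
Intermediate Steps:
$P = \frac{357}{25667}$ ($P = \left(-280 - 77\right) \left(- \frac{1}{25667}\right) = \left(-357\right) \left(- \frac{1}{25667}\right) = \frac{357}{25667} \approx 0.013909$)
$u = - \frac{22299}{4}$ ($u = - \frac{\left(-1\right) \left(-22299\right)}{4} = \left(- \frac{1}{4}\right) 22299 = - \frac{22299}{4} \approx -5574.8$)
$P + u = \frac{357}{25667} - \frac{22299}{4} = - \frac{572347005}{102668}$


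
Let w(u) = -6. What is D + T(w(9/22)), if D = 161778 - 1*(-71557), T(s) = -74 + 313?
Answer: 233574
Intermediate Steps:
T(s) = 239
D = 233335 (D = 161778 + 71557 = 233335)
D + T(w(9/22)) = 233335 + 239 = 233574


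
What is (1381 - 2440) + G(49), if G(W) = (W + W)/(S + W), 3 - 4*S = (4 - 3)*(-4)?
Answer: -30655/29 ≈ -1057.1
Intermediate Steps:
S = 7/4 (S = ¾ - (4 - 3)*(-4)/4 = ¾ - (-4)/4 = ¾ - ¼*(-4) = ¾ + 1 = 7/4 ≈ 1.7500)
G(W) = 2*W/(7/4 + W) (G(W) = (W + W)/(7/4 + W) = (2*W)/(7/4 + W) = 2*W/(7/4 + W))
(1381 - 2440) + G(49) = (1381 - 2440) + 8*49/(7 + 4*49) = -1059 + 8*49/(7 + 196) = -1059 + 8*49/203 = -1059 + 8*49*(1/203) = -1059 + 56/29 = -30655/29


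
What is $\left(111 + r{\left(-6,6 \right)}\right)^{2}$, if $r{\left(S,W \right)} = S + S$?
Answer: $9801$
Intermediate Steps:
$r{\left(S,W \right)} = 2 S$
$\left(111 + r{\left(-6,6 \right)}\right)^{2} = \left(111 + 2 \left(-6\right)\right)^{2} = \left(111 - 12\right)^{2} = 99^{2} = 9801$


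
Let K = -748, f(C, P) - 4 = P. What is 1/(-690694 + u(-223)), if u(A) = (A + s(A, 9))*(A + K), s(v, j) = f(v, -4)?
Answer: -1/474161 ≈ -2.1090e-6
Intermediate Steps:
f(C, P) = 4 + P
s(v, j) = 0 (s(v, j) = 4 - 4 = 0)
u(A) = A*(-748 + A) (u(A) = (A + 0)*(A - 748) = A*(-748 + A))
1/(-690694 + u(-223)) = 1/(-690694 - 223*(-748 - 223)) = 1/(-690694 - 223*(-971)) = 1/(-690694 + 216533) = 1/(-474161) = -1/474161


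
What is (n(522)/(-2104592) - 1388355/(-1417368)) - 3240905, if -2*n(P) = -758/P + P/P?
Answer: -105134674356842641393/32439922223184 ≈ -3.2409e+6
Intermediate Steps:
n(P) = -½ + 379/P (n(P) = -(-758/P + P/P)/2 = -(-758/P + 1)/2 = -(1 - 758/P)/2 = -½ + 379/P)
(n(522)/(-2104592) - 1388355/(-1417368)) - 3240905 = (((½)*(758 - 1*522)/522)/(-2104592) - 1388355/(-1417368)) - 3240905 = (((½)*(1/522)*(758 - 522))*(-1/2104592) - 1388355*(-1/1417368)) - 3240905 = (((½)*(1/522)*236)*(-1/2104592) + 462785/472456) - 3240905 = ((59/261)*(-1/2104592) + 462785/472456) - 3240905 = (-59/549298512 + 462785/472456) - 3240905 = 31775885500127/32439922223184 - 3240905 = -105134674356842641393/32439922223184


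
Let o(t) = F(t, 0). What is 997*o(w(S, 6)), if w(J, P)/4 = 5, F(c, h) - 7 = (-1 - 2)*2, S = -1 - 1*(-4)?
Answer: 997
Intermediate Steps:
S = 3 (S = -1 + 4 = 3)
F(c, h) = 1 (F(c, h) = 7 + (-1 - 2)*2 = 7 - 3*2 = 7 - 6 = 1)
w(J, P) = 20 (w(J, P) = 4*5 = 20)
o(t) = 1
997*o(w(S, 6)) = 997*1 = 997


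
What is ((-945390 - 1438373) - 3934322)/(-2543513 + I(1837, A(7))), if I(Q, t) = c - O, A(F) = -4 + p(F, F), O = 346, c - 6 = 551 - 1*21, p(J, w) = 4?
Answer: 6318085/2543323 ≈ 2.4842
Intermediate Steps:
c = 536 (c = 6 + (551 - 1*21) = 6 + (551 - 21) = 6 + 530 = 536)
A(F) = 0 (A(F) = -4 + 4 = 0)
I(Q, t) = 190 (I(Q, t) = 536 - 1*346 = 536 - 346 = 190)
((-945390 - 1438373) - 3934322)/(-2543513 + I(1837, A(7))) = ((-945390 - 1438373) - 3934322)/(-2543513 + 190) = (-2383763 - 3934322)/(-2543323) = -6318085*(-1/2543323) = 6318085/2543323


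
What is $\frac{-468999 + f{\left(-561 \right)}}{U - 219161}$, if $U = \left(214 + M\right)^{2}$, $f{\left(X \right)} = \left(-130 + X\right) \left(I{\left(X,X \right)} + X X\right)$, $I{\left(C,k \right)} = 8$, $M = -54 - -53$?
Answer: $\frac{108973369}{86896} \approx 1254.1$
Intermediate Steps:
$M = -1$ ($M = -54 + 53 = -1$)
$f{\left(X \right)} = \left(-130 + X\right) \left(8 + X^{2}\right)$ ($f{\left(X \right)} = \left(-130 + X\right) \left(8 + X X\right) = \left(-130 + X\right) \left(8 + X^{2}\right)$)
$U = 45369$ ($U = \left(214 - 1\right)^{2} = 213^{2} = 45369$)
$\frac{-468999 + f{\left(-561 \right)}}{U - 219161} = \frac{-468999 + \left(-1040 + \left(-561\right)^{3} - 130 \left(-561\right)^{2} + 8 \left(-561\right)\right)}{45369 - 219161} = \frac{-468999 - 217477739}{-173792} = \left(-468999 - 217477739\right) \left(- \frac{1}{173792}\right) = \left(-217946738\right) \left(- \frac{1}{173792}\right) = \frac{108973369}{86896}$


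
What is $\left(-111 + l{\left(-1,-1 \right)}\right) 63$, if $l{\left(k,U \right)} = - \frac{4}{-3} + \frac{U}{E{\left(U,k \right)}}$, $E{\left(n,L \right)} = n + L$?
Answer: $- \frac{13755}{2} \approx -6877.5$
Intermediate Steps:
$E{\left(n,L \right)} = L + n$
$l{\left(k,U \right)} = \frac{4}{3} + \frac{U}{U + k}$ ($l{\left(k,U \right)} = - \frac{4}{-3} + \frac{U}{k + U} = \left(-4\right) \left(- \frac{1}{3}\right) + \frac{U}{U + k} = \frac{4}{3} + \frac{U}{U + k}$)
$\left(-111 + l{\left(-1,-1 \right)}\right) 63 = \left(-111 + \left(\frac{4}{3} - \frac{1}{-1 - 1}\right)\right) 63 = \left(-111 + \left(\frac{4}{3} - \frac{1}{-2}\right)\right) 63 = \left(-111 + \left(\frac{4}{3} - - \frac{1}{2}\right)\right) 63 = \left(-111 + \left(\frac{4}{3} + \frac{1}{2}\right)\right) 63 = \left(-111 + \frac{11}{6}\right) 63 = \left(- \frac{655}{6}\right) 63 = - \frac{13755}{2}$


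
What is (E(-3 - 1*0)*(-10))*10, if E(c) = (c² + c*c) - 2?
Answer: -1600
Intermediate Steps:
E(c) = -2 + 2*c² (E(c) = (c² + c²) - 2 = 2*c² - 2 = -2 + 2*c²)
(E(-3 - 1*0)*(-10))*10 = ((-2 + 2*(-3 - 1*0)²)*(-10))*10 = ((-2 + 2*(-3 + 0)²)*(-10))*10 = ((-2 + 2*(-3)²)*(-10))*10 = ((-2 + 2*9)*(-10))*10 = ((-2 + 18)*(-10))*10 = (16*(-10))*10 = -160*10 = -1600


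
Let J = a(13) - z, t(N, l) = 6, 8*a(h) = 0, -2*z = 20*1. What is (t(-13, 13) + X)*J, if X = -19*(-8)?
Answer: 1580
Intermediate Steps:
z = -10 ≈ -10.000
a(h) = 0 (a(h) = (⅛)*0 = 0)
X = 152
J = 10 (J = 0 - 1*(-10) = 0 + 10 = 10)
(t(-13, 13) + X)*J = (6 + 152)*10 = 158*10 = 1580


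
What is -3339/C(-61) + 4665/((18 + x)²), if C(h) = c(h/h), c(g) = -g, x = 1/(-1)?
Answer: 969636/289 ≈ 3355.1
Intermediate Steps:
x = -1
C(h) = -1 (C(h) = -h/h = -1*1 = -1)
-3339/C(-61) + 4665/((18 + x)²) = -3339/(-1) + 4665/((18 - 1)²) = -3339*(-1) + 4665/(17²) = 3339 + 4665/289 = 969636/289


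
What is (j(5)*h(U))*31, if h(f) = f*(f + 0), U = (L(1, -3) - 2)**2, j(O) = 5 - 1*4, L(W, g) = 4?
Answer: 496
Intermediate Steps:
j(O) = 1 (j(O) = 5 - 4 = 1)
U = 4 (U = (4 - 2)**2 = 2**2 = 4)
h(f) = f**2 (h(f) = f*f = f**2)
(j(5)*h(U))*31 = (1*4**2)*31 = (1*16)*31 = 16*31 = 496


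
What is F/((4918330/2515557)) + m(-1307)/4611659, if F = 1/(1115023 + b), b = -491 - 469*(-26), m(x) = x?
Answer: -233267217896387/824387643780996620 ≈ -0.00028296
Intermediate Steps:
b = 11703 (b = -491 + 12194 = 11703)
F = 1/1126726 (F = 1/(1115023 + 11703) = 1/1126726 ≈ 8.8753e-7)
F/((4918330/2515557)) + m(-1307)/4611659 = 1/(1126726*((4918330/2515557))) - 1307/4611659 = 1/(1126726*((4918330*(1/2515557)))) - 1307*1/4611659 = 1/(1126726*(4918330/2515557)) - 1307/4611659 = (1/1126726)*(2515557/4918330) - 1307/4611659 = 81147/178761622180 - 1307/4611659 = -233267217896387/824387643780996620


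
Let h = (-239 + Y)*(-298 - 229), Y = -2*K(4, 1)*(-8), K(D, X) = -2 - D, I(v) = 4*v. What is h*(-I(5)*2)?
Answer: -7061800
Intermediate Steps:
Y = -96 (Y = -2*(-2 - 1*4)*(-8) = -2*(-2 - 4)*(-8) = -2*(-6)*(-8) = 12*(-8) = -96)
h = 176545 (h = (-239 - 96)*(-298 - 229) = -335*(-527) = 176545)
h*(-I(5)*2) = 176545*(-4*5*2) = 176545*(-1*20*2) = 176545*(-20*2) = 176545*(-40) = -7061800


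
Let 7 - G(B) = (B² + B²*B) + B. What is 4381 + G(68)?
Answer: -314736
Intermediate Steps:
G(B) = 7 - B - B² - B³ (G(B) = 7 - ((B² + B²*B) + B) = 7 - ((B² + B³) + B) = 7 - (B + B² + B³) = 7 + (-B - B² - B³) = 7 - B - B² - B³)
4381 + G(68) = 4381 + (7 - 1*68 - 1*68² - 1*68³) = 4381 + (7 - 68 - 1*4624 - 1*314432) = 4381 + (7 - 68 - 4624 - 314432) = 4381 - 319117 = -314736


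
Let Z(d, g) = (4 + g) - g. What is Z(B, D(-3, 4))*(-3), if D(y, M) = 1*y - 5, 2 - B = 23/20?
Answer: -12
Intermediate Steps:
B = 17/20 (B = 2 - 23/20 = 17/20 ≈ 0.85000)
D(y, M) = -5 + y (D(y, M) = y - 5 = -5 + y)
Z(d, g) = 4
Z(B, D(-3, 4))*(-3) = 4*(-3) = -12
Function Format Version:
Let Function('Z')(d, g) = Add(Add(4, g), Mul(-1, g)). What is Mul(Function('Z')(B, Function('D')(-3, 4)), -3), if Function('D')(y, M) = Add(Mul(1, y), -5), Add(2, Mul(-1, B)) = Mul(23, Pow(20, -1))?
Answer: -12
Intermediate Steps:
B = Rational(17, 20) (B = Add(2, Mul(-1, Mul(23, Pow(20, -1)))) = Add(2, Mul(-1, Mul(23, Rational(1, 20)))) = Add(2, Mul(-1, Rational(23, 20))) = Add(2, Rational(-23, 20)) = Rational(17, 20) ≈ 0.85000)
Function('D')(y, M) = Add(-5, y) (Function('D')(y, M) = Add(y, -5) = Add(-5, y))
Function('Z')(d, g) = 4
Mul(Function('Z')(B, Function('D')(-3, 4)), -3) = Mul(4, -3) = -12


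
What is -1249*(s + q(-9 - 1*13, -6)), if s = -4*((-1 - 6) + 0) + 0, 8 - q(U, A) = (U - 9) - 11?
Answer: -97422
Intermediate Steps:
q(U, A) = 28 - U (q(U, A) = 8 - ((U - 9) - 11) = 8 - ((-9 + U) - 11) = 8 - (-20 + U) = 8 + (20 - U) = 28 - U)
s = 28 (s = -4*(-7 + 0) + 0 = -4*(-7) + 0 = 28 + 0 = 28)
-1249*(s + q(-9 - 1*13, -6)) = -1249*(28 + (28 - (-9 - 1*13))) = -1249*(28 + (28 - (-9 - 13))) = -1249*(28 + (28 - 1*(-22))) = -1249*(28 + (28 + 22)) = -1249*(28 + 50) = -1249*78 = -97422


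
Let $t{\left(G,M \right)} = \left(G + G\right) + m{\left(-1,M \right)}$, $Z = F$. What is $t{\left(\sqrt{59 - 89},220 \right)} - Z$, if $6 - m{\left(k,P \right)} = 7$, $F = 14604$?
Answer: $-14605 + 2 i \sqrt{30} \approx -14605.0 + 10.954 i$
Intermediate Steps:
$Z = 14604$
$m{\left(k,P \right)} = -1$ ($m{\left(k,P \right)} = 6 - 7 = -1$)
$t{\left(G,M \right)} = -1 + 2 G$ ($t{\left(G,M \right)} = \left(G + G\right) - 1 = 2 G - 1 = -1 + 2 G$)
$t{\left(\sqrt{59 - 89},220 \right)} - Z = \left(-1 + 2 \sqrt{59 - 89}\right) - 14604 = \left(-1 + 2 \sqrt{-30}\right) - 14604 = \left(-1 + 2 i \sqrt{30}\right) - 14604 = -14605 + 2 i \sqrt{30}$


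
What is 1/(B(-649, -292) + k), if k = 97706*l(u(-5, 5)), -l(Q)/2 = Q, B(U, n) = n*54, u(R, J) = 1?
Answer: -1/211180 ≈ -4.7353e-6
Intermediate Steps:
B(U, n) = 54*n
l(Q) = -2*Q
k = -195412 (k = 97706*(-2*1) = 97706*(-2) = -195412)
1/(B(-649, -292) + k) = 1/(54*(-292) - 195412) = 1/(-15768 - 195412) = 1/(-211180) = -1/211180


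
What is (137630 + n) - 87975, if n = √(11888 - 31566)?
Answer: 49655 + I*√19678 ≈ 49655.0 + 140.28*I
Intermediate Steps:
n = I*√19678 (n = √(-19678) = I*√19678 ≈ 140.28*I)
(137630 + n) - 87975 = (137630 + I*√19678) - 87975 = 49655 + I*√19678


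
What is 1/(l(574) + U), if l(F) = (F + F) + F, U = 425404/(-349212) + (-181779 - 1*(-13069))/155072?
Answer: 6769125408/11640823476875 ≈ 0.00058150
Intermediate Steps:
U = -15610475701/6769125408 (U = 425404*(-1/349212) + (-181779 + 13069)*(1/155072) = -106351/87303 - 168710*1/155072 = -106351/87303 - 84355/77536 = -15610475701/6769125408 ≈ -2.3061)
l(F) = 3*F (l(F) = 2*F + F = 3*F)
1/(l(574) + U) = 1/(3*574 - 15610475701/6769125408) = 1/(1722 - 15610475701/6769125408) = 1/(11640823476875/6769125408) = 6769125408/11640823476875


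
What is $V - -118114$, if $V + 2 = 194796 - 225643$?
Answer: $87265$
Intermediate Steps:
$V = -30849$ ($V = -2 + \left(194796 - 225643\right) = -2 - 30847 = -30849$)
$V - -118114 = -30849 - -118114 = -30849 + 118114 = 87265$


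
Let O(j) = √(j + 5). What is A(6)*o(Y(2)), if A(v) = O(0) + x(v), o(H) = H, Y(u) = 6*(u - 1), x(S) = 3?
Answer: 18 + 6*√5 ≈ 31.416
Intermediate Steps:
Y(u) = -6 + 6*u (Y(u) = 6*(-1 + u) = -6 + 6*u)
O(j) = √(5 + j)
A(v) = 3 + √5 (A(v) = √(5 + 0) + 3 = √5 + 3 = 3 + √5)
A(6)*o(Y(2)) = (3 + √5)*(-6 + 6*2) = (3 + √5)*(-6 + 12) = (3 + √5)*6 = 18 + 6*√5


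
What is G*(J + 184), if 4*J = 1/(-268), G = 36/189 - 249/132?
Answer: -103028683/330176 ≈ -312.04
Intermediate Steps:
G = -1567/924 (G = 36*(1/189) - 249*1/132 = 4/21 - 83/44 = -1567/924 ≈ -1.6959)
J = -1/1072 (J = (1/4)/(-268) = (1/4)*(-1/268) = -1/1072 ≈ -0.00093284)
G*(J + 184) = -1567*(-1/1072 + 184)/924 = -1567/924*197247/1072 = -103028683/330176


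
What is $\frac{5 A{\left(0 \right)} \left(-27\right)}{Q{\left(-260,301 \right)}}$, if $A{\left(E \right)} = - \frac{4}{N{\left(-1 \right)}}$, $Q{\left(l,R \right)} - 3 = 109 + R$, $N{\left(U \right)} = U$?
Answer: $- \frac{540}{413} \approx -1.3075$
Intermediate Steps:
$Q{\left(l,R \right)} = 112 + R$ ($Q{\left(l,R \right)} = 3 + \left(109 + R\right) = 112 + R$)
$A{\left(E \right)} = 4$ ($A{\left(E \right)} = - \frac{4}{-1} = \left(-4\right) \left(-1\right) = 4$)
$\frac{5 A{\left(0 \right)} \left(-27\right)}{Q{\left(-260,301 \right)}} = \frac{5 \cdot 4 \left(-27\right)}{112 + 301} = \frac{20 \left(-27\right)}{413} = \left(-540\right) \frac{1}{413} = - \frac{540}{413}$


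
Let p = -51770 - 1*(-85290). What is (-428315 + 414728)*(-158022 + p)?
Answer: 1691608674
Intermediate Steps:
p = 33520 (p = -51770 + 85290 = 33520)
(-428315 + 414728)*(-158022 + p) = (-428315 + 414728)*(-158022 + 33520) = -13587*(-124502) = 1691608674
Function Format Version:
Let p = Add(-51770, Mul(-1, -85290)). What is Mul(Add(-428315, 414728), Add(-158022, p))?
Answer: 1691608674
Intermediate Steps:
p = 33520 (p = Add(-51770, 85290) = 33520)
Mul(Add(-428315, 414728), Add(-158022, p)) = Mul(Add(-428315, 414728), Add(-158022, 33520)) = Mul(-13587, -124502) = 1691608674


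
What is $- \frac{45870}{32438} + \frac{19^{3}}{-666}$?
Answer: $- \frac{126520831}{10801854} \approx -11.713$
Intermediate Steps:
$- \frac{45870}{32438} + \frac{19^{3}}{-666} = \left(-45870\right) \frac{1}{32438} + 6859 \left(- \frac{1}{666}\right) = - \frac{22935}{16219} - \frac{6859}{666} = - \frac{126520831}{10801854}$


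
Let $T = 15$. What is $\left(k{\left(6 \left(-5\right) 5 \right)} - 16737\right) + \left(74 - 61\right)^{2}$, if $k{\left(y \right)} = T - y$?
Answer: $-16403$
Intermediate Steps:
$k{\left(y \right)} = 15 - y$
$\left(k{\left(6 \left(-5\right) 5 \right)} - 16737\right) + \left(74 - 61\right)^{2} = \left(\left(15 - 6 \left(-5\right) 5\right) - 16737\right) + \left(74 - 61\right)^{2} = \left(\left(15 - \left(-30\right) 5\right) - 16737\right) + 13^{2} = \left(\left(15 - -150\right) - 16737\right) + 169 = \left(\left(15 + 150\right) - 16737\right) + 169 = \left(165 - 16737\right) + 169 = -16572 + 169 = -16403$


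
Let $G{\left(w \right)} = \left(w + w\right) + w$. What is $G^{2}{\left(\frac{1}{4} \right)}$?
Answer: $\frac{9}{16} \approx 0.5625$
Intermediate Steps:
$G{\left(w \right)} = 3 w$ ($G{\left(w \right)} = 2 w + w = 3 w$)
$G^{2}{\left(\frac{1}{4} \right)} = \left(\frac{3}{4}\right)^{2} = \frac{9}{16}$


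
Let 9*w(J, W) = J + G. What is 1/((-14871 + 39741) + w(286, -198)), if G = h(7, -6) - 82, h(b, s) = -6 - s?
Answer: 3/74678 ≈ 4.0172e-5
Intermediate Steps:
G = -82 (G = (-6 - 1*(-6)) - 82 = (-6 + 6) - 82 = 0 - 82 = -82)
w(J, W) = -82/9 + J/9 (w(J, W) = (J - 82)/9 = (-82 + J)/9 = -82/9 + J/9)
1/((-14871 + 39741) + w(286, -198)) = 1/((-14871 + 39741) + (-82/9 + (⅑)*286)) = 1/(24870 + (-82/9 + 286/9)) = 1/(24870 + 68/3) = 1/(74678/3) = 3/74678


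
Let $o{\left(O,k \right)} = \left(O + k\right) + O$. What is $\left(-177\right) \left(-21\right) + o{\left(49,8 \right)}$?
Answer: $3823$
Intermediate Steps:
$o{\left(O,k \right)} = k + 2 O$
$\left(-177\right) \left(-21\right) + o{\left(49,8 \right)} = \left(-177\right) \left(-21\right) + \left(8 + 2 \cdot 49\right) = 3717 + \left(8 + 98\right) = 3717 + 106 = 3823$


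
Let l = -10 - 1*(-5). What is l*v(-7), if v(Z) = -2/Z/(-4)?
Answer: 5/14 ≈ 0.35714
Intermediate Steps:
v(Z) = 1/(2*Z) (v(Z) = -2/Z*(-¼) = 1/(2*Z))
l = -5 (l = -10 + 5 = -5)
l*v(-7) = -5/(2*(-7)) = -5*(-1)/(2*7) = -5*(-1/14) = 5/14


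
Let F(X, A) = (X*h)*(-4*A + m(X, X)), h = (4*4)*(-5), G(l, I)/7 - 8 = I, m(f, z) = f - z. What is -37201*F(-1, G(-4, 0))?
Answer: 666641920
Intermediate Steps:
G(l, I) = 56 + 7*I
h = -80 (h = 16*(-5) = -80)
F(X, A) = 320*A*X (F(X, A) = (X*(-80))*(-4*A + (X - X)) = (-80*X)*(-4*A + 0) = (-80*X)*(-4*A) = 320*A*X)
-37201*F(-1, G(-4, 0)) = -11904320*(56 + 7*0)*(-1) = -11904320*(56 + 0)*(-1) = -11904320*56*(-1) = -37201*(-17920) = 666641920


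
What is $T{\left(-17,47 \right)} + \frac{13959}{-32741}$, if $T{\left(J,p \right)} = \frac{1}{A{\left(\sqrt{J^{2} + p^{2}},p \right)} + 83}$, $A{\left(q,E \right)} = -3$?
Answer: $- \frac{1083979}{2619280} \approx -0.41385$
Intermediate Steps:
$T{\left(J,p \right)} = \frac{1}{80}$ ($T{\left(J,p \right)} = \frac{1}{-3 + 83} = \frac{1}{80}$)
$T{\left(-17,47 \right)} + \frac{13959}{-32741} = \frac{1}{80} + \frac{13959}{-32741} = \frac{1}{80} + 13959 \left(- \frac{1}{32741}\right) = \frac{1}{80} - \frac{13959}{32741} = - \frac{1083979}{2619280}$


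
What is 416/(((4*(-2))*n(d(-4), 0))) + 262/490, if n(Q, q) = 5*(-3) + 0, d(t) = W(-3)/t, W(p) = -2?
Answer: 2941/735 ≈ 4.0014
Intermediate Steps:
d(t) = -2/t
n(Q, q) = -15 (n(Q, q) = -15 + 0 = -15)
416/(((4*(-2))*n(d(-4), 0))) + 262/490 = 416/(((4*(-2))*(-15))) + 262/490 = 416/((-8*(-15))) + 262*(1/490) = 416/120 + 131/245 = 416*(1/120) + 131/245 = 52/15 + 131/245 = 2941/735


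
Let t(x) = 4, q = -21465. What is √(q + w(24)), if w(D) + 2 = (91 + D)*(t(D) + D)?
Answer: I*√18247 ≈ 135.08*I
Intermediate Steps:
w(D) = -2 + (4 + D)*(91 + D) (w(D) = -2 + (91 + D)*(4 + D) = -2 + (4 + D)*(91 + D))
√(q + w(24)) = √(-21465 + (362 + 24² + 95*24)) = √(-21465 + (362 + 576 + 2280)) = √(-21465 + 3218) = √(-18247) = I*√18247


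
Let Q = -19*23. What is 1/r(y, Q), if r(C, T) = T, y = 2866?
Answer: -1/437 ≈ -0.0022883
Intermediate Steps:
Q = -437
1/r(y, Q) = 1/(-437) = -1/437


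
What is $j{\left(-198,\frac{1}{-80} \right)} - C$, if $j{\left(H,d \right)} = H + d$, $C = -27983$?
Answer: $\frac{2222799}{80} \approx 27785.0$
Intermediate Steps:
$j{\left(-198,\frac{1}{-80} \right)} - C = \left(-198 + \frac{1}{-80}\right) - -27983 = \left(-198 - \frac{1}{80}\right) + 27983 = - \frac{15841}{80} + 27983 = \frac{2222799}{80}$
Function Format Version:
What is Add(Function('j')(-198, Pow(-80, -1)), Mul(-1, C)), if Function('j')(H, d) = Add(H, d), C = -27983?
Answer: Rational(2222799, 80) ≈ 27785.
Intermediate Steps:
Add(Function('j')(-198, Pow(-80, -1)), Mul(-1, C)) = Add(Add(-198, Pow(-80, -1)), Mul(-1, -27983)) = Add(Add(-198, Rational(-1, 80)), 27983) = Add(Rational(-15841, 80), 27983) = Rational(2222799, 80)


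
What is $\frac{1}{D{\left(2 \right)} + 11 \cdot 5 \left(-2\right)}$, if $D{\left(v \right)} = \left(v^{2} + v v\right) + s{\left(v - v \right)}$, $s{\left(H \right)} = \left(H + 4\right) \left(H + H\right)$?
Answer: $- \frac{1}{102} \approx -0.0098039$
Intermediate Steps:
$s{\left(H \right)} = 2 H \left(4 + H\right)$ ($s{\left(H \right)} = \left(4 + H\right) 2 H = 2 H \left(4 + H\right)$)
$D{\left(v \right)} = 2 v^{2}$ ($D{\left(v \right)} = \left(v^{2} + v v\right) + 2 \left(v - v\right) \left(4 + \left(v - v\right)\right) = \left(v^{2} + v^{2}\right) + 2 \cdot 0 \left(4 + 0\right) = 2 v^{2} + 2 \cdot 0 \cdot 4 = 2 v^{2} + 0 = 2 v^{2}$)
$\frac{1}{D{\left(2 \right)} + 11 \cdot 5 \left(-2\right)} = \frac{1}{2 \cdot 2^{2} + 11 \cdot 5 \left(-2\right)} = \frac{1}{2 \cdot 4 + 55 \left(-2\right)} = \frac{1}{8 - 110} = \frac{1}{-102} = - \frac{1}{102}$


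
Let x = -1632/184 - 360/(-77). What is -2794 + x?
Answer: -4955602/1771 ≈ -2798.2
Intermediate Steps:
x = -7428/1771 (x = -1632*1/184 - 360*(-1/77) = -204/23 + 360/77 = -7428/1771 ≈ -4.1942)
-2794 + x = -2794 - 7428/1771 = -4955602/1771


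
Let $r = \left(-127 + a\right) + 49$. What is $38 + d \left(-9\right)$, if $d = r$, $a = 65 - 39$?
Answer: $506$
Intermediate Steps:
$a = 26$
$r = -52$ ($r = \left(-127 + 26\right) + 49 = -101 + 49 = -52$)
$d = -52$
$38 + d \left(-9\right) = 38 - -468 = 38 + 468 = 506$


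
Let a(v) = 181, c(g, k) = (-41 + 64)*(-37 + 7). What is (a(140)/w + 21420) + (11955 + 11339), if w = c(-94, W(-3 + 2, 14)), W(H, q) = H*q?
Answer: 30852479/690 ≈ 44714.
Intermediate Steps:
c(g, k) = -690 (c(g, k) = 23*(-30) = -690)
w = -690
(a(140)/w + 21420) + (11955 + 11339) = (181/(-690) + 21420) + (11955 + 11339) = (181*(-1/690) + 21420) + 23294 = (-181/690 + 21420) + 23294 = 14779619/690 + 23294 = 30852479/690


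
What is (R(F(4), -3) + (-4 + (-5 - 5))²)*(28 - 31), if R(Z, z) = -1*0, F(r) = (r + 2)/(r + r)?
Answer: -588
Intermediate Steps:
F(r) = (2 + r)/(2*r) (F(r) = (2 + r)/((2*r)) = (2 + r)*(1/(2*r)) = (2 + r)/(2*r))
R(Z, z) = 0
(R(F(4), -3) + (-4 + (-5 - 5))²)*(28 - 31) = (0 + (-4 + (-5 - 5))²)*(28 - 31) = (0 + (-4 - 10)²)*(-3) = (0 + (-14)²)*(-3) = (0 + 196)*(-3) = 196*(-3) = -588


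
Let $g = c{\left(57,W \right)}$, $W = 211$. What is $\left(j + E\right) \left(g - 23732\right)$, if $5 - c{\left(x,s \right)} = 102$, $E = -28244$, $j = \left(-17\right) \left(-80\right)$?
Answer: $640618836$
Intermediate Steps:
$j = 1360$
$c{\left(x,s \right)} = -97$ ($c{\left(x,s \right)} = 5 - 102 = -97$)
$g = -97$
$\left(j + E\right) \left(g - 23732\right) = \left(1360 - 28244\right) \left(-97 - 23732\right) = \left(-26884\right) \left(-23829\right) = 640618836$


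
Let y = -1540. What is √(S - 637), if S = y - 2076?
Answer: I*√4253 ≈ 65.215*I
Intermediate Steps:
S = -3616 (S = -1540 - 2076 = -3616)
√(S - 637) = √(-3616 - 637) = √(-4253) = I*√4253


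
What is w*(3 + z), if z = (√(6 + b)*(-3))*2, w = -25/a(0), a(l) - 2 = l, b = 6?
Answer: -75/2 + 150*√3 ≈ 222.31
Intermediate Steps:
a(l) = 2 + l
w = -25/2 (w = -25/(2 + 0) = -25/2 ≈ -12.500)
z = -12*√3 (z = (√(6 + 6)*(-3))*2 = (√12*(-3))*2 = ((2*√3)*(-3))*2 = -6*√3*2 = -12*√3 ≈ -20.785)
w*(3 + z) = -25*(3 - 12*√3)/2 = -75/2 + 150*√3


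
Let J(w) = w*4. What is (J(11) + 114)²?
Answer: 24964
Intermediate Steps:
J(w) = 4*w
(J(11) + 114)² = (4*11 + 114)² = (44 + 114)² = 158² = 24964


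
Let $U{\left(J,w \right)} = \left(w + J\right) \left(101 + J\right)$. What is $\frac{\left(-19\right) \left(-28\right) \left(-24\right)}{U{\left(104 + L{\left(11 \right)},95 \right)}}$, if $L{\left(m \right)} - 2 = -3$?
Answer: $- \frac{532}{1683} \approx -0.3161$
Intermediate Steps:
$L{\left(m \right)} = -1$ ($L{\left(m \right)} = 2 - 3 = -1$)
$U{\left(J,w \right)} = \left(101 + J\right) \left(J + w\right)$ ($U{\left(J,w \right)} = \left(J + w\right) \left(101 + J\right) = \left(101 + J\right) \left(J + w\right)$)
$\frac{\left(-19\right) \left(-28\right) \left(-24\right)}{U{\left(104 + L{\left(11 \right)},95 \right)}} = \frac{\left(-19\right) \left(-28\right) \left(-24\right)}{\left(104 - 1\right)^{2} + 101 \left(104 - 1\right) + 101 \cdot 95 + \left(104 - 1\right) 95} = \frac{532 \left(-24\right)}{103^{2} + 101 \cdot 103 + 9595 + 103 \cdot 95} = - \frac{12768}{10609 + 10403 + 9595 + 9785} = - \frac{12768}{40392} = \left(-12768\right) \frac{1}{40392} = - \frac{532}{1683}$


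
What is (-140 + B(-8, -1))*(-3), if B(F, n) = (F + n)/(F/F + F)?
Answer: 2913/7 ≈ 416.14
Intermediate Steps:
B(F, n) = (F + n)/(1 + F)
(-140 + B(-8, -1))*(-3) = (-140 + (-8 - 1)/(1 - 8))*(-3) = (-140 - 9/(-7))*(-3) = (-140 - ⅐*(-9))*(-3) = (-140 + 9/7)*(-3) = -971/7*(-3) = 2913/7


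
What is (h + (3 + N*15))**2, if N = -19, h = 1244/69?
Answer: 331749796/4761 ≈ 69681.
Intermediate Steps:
h = 1244/69 (h = 1244*(1/69) = 1244/69 ≈ 18.029)
(h + (3 + N*15))**2 = (1244/69 + (3 - 19*15))**2 = (1244/69 + (3 - 285))**2 = (1244/69 - 282)**2 = (-18214/69)**2 = 331749796/4761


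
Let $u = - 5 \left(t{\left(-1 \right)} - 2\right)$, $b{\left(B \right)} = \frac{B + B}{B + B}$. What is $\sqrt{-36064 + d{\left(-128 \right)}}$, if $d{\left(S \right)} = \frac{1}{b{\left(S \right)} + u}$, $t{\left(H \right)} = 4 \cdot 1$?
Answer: $\frac{i \sqrt{324577}}{3} \approx 189.91 i$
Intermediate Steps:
$b{\left(B \right)} = 1$ ($b{\left(B \right)} = \frac{2 B}{2 B} = 2 B \frac{1}{2 B} = 1$)
$t{\left(H \right)} = 4$
$u = -10$ ($u = - 5 \left(4 - 2\right) = \left(-5\right) 2 = -10$)
$d{\left(S \right)} = - \frac{1}{9}$ ($d{\left(S \right)} = \frac{1}{1 - 10} = \frac{1}{-9} = - \frac{1}{9}$)
$\sqrt{-36064 + d{\left(-128 \right)}} = \sqrt{-36064 - \frac{1}{9}} = \sqrt{- \frac{324577}{9}} = \frac{i \sqrt{324577}}{3}$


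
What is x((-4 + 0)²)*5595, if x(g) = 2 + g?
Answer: 100710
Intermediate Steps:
x((-4 + 0)²)*5595 = (2 + (-4 + 0)²)*5595 = (2 + (-4)²)*5595 = (2 + 16)*5595 = 18*5595 = 100710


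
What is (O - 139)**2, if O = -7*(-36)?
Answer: 12769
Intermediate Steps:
O = 252
(O - 139)**2 = (252 - 139)**2 = 113**2 = 12769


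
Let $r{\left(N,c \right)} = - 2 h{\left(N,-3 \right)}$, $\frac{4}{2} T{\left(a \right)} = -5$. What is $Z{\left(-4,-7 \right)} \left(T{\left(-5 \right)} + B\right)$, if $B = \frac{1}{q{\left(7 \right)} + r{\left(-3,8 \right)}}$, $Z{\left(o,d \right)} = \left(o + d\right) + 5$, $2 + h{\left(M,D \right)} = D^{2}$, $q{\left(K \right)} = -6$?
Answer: $\frac{153}{10} \approx 15.3$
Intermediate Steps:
$h{\left(M,D \right)} = -2 + D^{2}$
$T{\left(a \right)} = - \frac{5}{2}$ ($T{\left(a \right)} = \frac{1}{2} \left(-5\right) = - \frac{5}{2}$)
$r{\left(N,c \right)} = -14$ ($r{\left(N,c \right)} = - 2 \left(-2 + \left(-3\right)^{2}\right) = - 2 \left(-2 + 9\right) = \left(-2\right) 7 = -14$)
$Z{\left(o,d \right)} = 5 + d + o$ ($Z{\left(o,d \right)} = \left(d + o\right) + 5 = 5 + d + o$)
$B = - \frac{1}{20}$ ($B = \frac{1}{-6 - 14} = \frac{1}{-20} = - \frac{1}{20} \approx -0.05$)
$Z{\left(-4,-7 \right)} \left(T{\left(-5 \right)} + B\right) = \left(5 - 7 - 4\right) \left(- \frac{5}{2} - \frac{1}{20}\right) = \left(-6\right) \left(- \frac{51}{20}\right) = \frac{153}{10}$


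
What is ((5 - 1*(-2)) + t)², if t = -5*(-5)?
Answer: 1024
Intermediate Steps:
t = 25
((5 - 1*(-2)) + t)² = ((5 - 1*(-2)) + 25)² = ((5 + 2) + 25)² = (7 + 25)² = 32² = 1024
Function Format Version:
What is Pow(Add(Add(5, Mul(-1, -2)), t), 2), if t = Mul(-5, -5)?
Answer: 1024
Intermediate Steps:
t = 25
Pow(Add(Add(5, Mul(-1, -2)), t), 2) = Pow(Add(Add(5, Mul(-1, -2)), 25), 2) = Pow(Add(Add(5, 2), 25), 2) = Pow(Add(7, 25), 2) = Pow(32, 2) = 1024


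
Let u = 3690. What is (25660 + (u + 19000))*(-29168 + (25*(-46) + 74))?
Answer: -1462297400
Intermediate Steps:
(25660 + (u + 19000))*(-29168 + (25*(-46) + 74)) = (25660 + (3690 + 19000))*(-29168 + (25*(-46) + 74)) = (25660 + 22690)*(-29168 + (-1150 + 74)) = 48350*(-29168 - 1076) = 48350*(-30244) = -1462297400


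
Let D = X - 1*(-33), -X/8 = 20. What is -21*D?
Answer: 2667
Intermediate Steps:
X = -160 (X = -8*20 = -160)
D = -127 (D = -160 - 1*(-33) = -160 + 33 = -127)
-21*D = -21*(-127) = 2667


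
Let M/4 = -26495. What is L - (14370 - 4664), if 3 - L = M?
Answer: 96277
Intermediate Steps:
M = -105980 (M = 4*(-26495) = -105980)
L = 105983 (L = 3 - 1*(-105980) = 3 + 105980 = 105983)
L - (14370 - 4664) = 105983 - (14370 - 4664) = 105983 - 1*9706 = 105983 - 9706 = 96277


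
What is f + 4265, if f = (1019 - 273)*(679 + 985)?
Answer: 1245609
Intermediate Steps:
f = 1241344 (f = 746*1664 = 1241344)
f + 4265 = 1241344 + 4265 = 1245609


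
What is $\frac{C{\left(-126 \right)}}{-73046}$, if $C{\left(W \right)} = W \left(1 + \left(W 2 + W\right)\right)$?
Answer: $- \frac{23751}{36523} \approx -0.6503$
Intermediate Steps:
$C{\left(W \right)} = W \left(1 + 3 W\right)$ ($C{\left(W \right)} = W \left(1 + \left(2 W + W\right)\right) = W \left(1 + 3 W\right)$)
$\frac{C{\left(-126 \right)}}{-73046} = \frac{\left(-126\right) \left(1 + 3 \left(-126\right)\right)}{-73046} = - 126 \left(1 - 378\right) \left(- \frac{1}{73046}\right) = \left(-126\right) \left(-377\right) \left(- \frac{1}{73046}\right) = 47502 \left(- \frac{1}{73046}\right) = - \frac{23751}{36523}$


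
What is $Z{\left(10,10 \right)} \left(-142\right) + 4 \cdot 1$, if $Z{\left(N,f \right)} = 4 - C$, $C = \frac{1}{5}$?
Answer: $- \frac{2678}{5} \approx -535.6$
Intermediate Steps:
$C = \frac{1}{5} \approx 0.2$
$Z{\left(N,f \right)} = \frac{19}{5}$ ($Z{\left(N,f \right)} = 4 - \frac{1}{5} = \frac{19}{5}$)
$Z{\left(10,10 \right)} \left(-142\right) + 4 \cdot 1 = \frac{19}{5} \left(-142\right) + 4 \cdot 1 = - \frac{2698}{5} + 4 = - \frac{2678}{5}$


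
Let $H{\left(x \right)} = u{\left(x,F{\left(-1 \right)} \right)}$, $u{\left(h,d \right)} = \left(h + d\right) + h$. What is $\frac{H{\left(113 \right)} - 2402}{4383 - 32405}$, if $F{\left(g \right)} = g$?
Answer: $\frac{2177}{28022} \approx 0.077689$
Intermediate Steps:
$u{\left(h,d \right)} = d + 2 h$ ($u{\left(h,d \right)} = \left(d + h\right) + h = d + 2 h$)
$H{\left(x \right)} = -1 + 2 x$
$\frac{H{\left(113 \right)} - 2402}{4383 - 32405} = \frac{\left(-1 + 2 \cdot 113\right) - 2402}{4383 - 32405} = \frac{\left(-1 + 226\right) - 2402}{-28022} = \left(225 - 2402\right) \left(- \frac{1}{28022}\right) = \left(-2177\right) \left(- \frac{1}{28022}\right) = \frac{2177}{28022}$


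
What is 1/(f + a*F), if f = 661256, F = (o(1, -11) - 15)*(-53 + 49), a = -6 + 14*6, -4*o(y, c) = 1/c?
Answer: 11/7325218 ≈ 1.5017e-6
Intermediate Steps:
o(y, c) = -1/(4*c)
a = 78 (a = -6 + 84 = 78)
F = 659/11 (F = (-1/4/(-11) - 15)*(-53 + 49) = (-1/4*(-1/11) - 15)*(-4) = (1/44 - 15)*(-4) = -659/44*(-4) = 659/11 ≈ 59.909)
1/(f + a*F) = 1/(661256 + 78*(659/11)) = 1/(661256 + 51402/11) = 1/(7325218/11) = 11/7325218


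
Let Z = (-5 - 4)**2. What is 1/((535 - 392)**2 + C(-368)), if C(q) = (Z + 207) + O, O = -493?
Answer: 1/20244 ≈ 4.9397e-5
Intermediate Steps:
Z = 81 (Z = (-9)**2 = 81)
C(q) = -205 (C(q) = (81 + 207) - 493 = 288 - 493 = -205)
1/((535 - 392)**2 + C(-368)) = 1/((535 - 392)**2 - 205) = 1/(143**2 - 205) = 1/(20449 - 205) = 1/20244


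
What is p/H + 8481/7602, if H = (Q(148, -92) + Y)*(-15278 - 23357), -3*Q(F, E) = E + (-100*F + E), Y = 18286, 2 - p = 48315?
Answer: 1907147621129/1709401981945 ≈ 1.1157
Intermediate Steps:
p = -48313 (p = 2 - 1*48315 = 2 - 48315 = -48313)
Q(F, E) = -2*E/3 + 100*F/3 (Q(F, E) = -(E + (-100*F + E))/3 = -(E + (E - 100*F))/3 = -(-100*F + 2*E)/3 = -2*E/3 + 100*F/3)
H = -2698345670/3 (H = ((-2/3*(-92) + (100/3)*148) + 18286)*(-15278 - 23357) = ((184/3 + 14800/3) + 18286)*(-38635) = (14984/3 + 18286)*(-38635) = (69842/3)*(-38635) = -2698345670/3 ≈ -8.9945e+8)
p/H + 8481/7602 = -48313/(-2698345670/3) + 8481/7602 = -48313*(-3/2698345670) + 8481*(1/7602) = 144939/2698345670 + 2827/2534 = 1907147621129/1709401981945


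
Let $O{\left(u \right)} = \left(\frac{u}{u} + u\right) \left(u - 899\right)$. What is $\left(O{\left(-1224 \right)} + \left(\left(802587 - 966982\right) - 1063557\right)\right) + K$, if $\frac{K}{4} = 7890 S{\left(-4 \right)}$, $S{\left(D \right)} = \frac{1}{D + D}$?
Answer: $1364532$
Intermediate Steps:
$S{\left(D \right)} = \frac{1}{2 D}$
$O{\left(u \right)} = \left(1 + u\right) \left(-899 + u\right)$
$K = -3945$ ($K = 4 \cdot 7890 \frac{1}{2 \left(-4\right)} = 4 \cdot 7890 \cdot \frac{1}{2} \left(- \frac{1}{4}\right) = 4 \cdot 7890 \left(- \frac{1}{8}\right) = 4 \left(- \frac{3945}{4}\right) = -3945$)
$\left(O{\left(-1224 \right)} + \left(\left(802587 - 966982\right) - 1063557\right)\right) + K = \left(\left(-899 + \left(-1224\right)^{2} - -1099152\right) + \left(\left(802587 - 966982\right) - 1063557\right)\right) - 3945 = \left(\left(-899 + 1498176 + 1099152\right) - 1227952\right) - 3945 = \left(2596429 - 1227952\right) - 3945 = 1368477 - 3945 = 1364532$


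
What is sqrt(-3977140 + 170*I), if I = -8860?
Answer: 6*I*sqrt(152315) ≈ 2341.7*I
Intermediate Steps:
sqrt(-3977140 + 170*I) = sqrt(-3977140 + 170*(-8860)) = sqrt(-3977140 - 1506200) = sqrt(-5483340) = 6*I*sqrt(152315)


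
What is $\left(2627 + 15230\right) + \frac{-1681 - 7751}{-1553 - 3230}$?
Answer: $\frac{85419463}{4783} \approx 17859.0$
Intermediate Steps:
$\left(2627 + 15230\right) + \frac{-1681 - 7751}{-1553 - 3230} = 17857 - \frac{9432}{-4783} = 17857 - - \frac{9432}{4783} = 17857 + \frac{9432}{4783} = \frac{85419463}{4783}$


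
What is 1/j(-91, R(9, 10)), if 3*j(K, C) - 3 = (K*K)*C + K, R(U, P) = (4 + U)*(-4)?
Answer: -3/430700 ≈ -6.9654e-6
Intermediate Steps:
R(U, P) = -16 - 4*U
j(K, C) = 1 + K/3 + C*K²/3 (j(K, C) = 1 + ((K*K)*C + K)/3 = 1 + (K²*C + K)/3 = 1 + (C*K² + K)/3 = 1 + (K + C*K²)/3 = 1 + (K/3 + C*K²/3) = 1 + K/3 + C*K²/3)
1/j(-91, R(9, 10)) = 1/(1 + (⅓)*(-91) + (⅓)*(-16 - 4*9)*(-91)²) = 1/(1 - 91/3 + (⅓)*(-16 - 36)*8281) = 1/(1 - 91/3 + (⅓)*(-52)*8281) = 1/(1 - 91/3 - 430612/3) = 1/(-430700/3) = -3/430700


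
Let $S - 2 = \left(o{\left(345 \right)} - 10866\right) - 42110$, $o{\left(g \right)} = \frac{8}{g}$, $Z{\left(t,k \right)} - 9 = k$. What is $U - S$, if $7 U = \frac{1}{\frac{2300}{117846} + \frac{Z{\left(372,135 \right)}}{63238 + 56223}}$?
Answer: $\frac{18663260030177083}{352264124730} \approx 52981.0$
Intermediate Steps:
$Z{\left(t,k \right)} = 9 + k$
$S = - \frac{18276022}{345}$ ($S = 2 - \left(52976 - \frac{8}{345}\right) = 2 + \left(\left(8 \cdot \frac{1}{345} - 10866\right) - 42110\right) = 2 + \left(\left(\frac{8}{345} - 10866\right) - 42110\right) = 2 - \frac{18276712}{345} = - \frac{18276022}{345} \approx -52974.0$)
$U = \frac{7039000503}{1021055434}$ ($U = \frac{1}{7 \left(\frac{2300}{117846} + \frac{9 + 135}{63238 + 56223}\right)} = \frac{1}{7 \left(2300 \cdot \frac{1}{117846} + \frac{144}{119461}\right)} = \frac{1}{7 \left(\frac{1150}{58923} + 144 \cdot \frac{1}{119461}\right)} = \frac{1}{7 \left(\frac{1150}{58923} + \frac{144}{119461}\right)} = \frac{1}{7 \cdot \frac{145865062}{7039000503}} = \frac{1}{7} \cdot \frac{7039000503}{145865062} = \frac{7039000503}{1021055434} \approx 6.8938$)
$U - S = \frac{7039000503}{1021055434} - - \frac{18276022}{345} = \frac{7039000503}{1021055434} + \frac{18276022}{345} = \frac{18663260030177083}{352264124730}$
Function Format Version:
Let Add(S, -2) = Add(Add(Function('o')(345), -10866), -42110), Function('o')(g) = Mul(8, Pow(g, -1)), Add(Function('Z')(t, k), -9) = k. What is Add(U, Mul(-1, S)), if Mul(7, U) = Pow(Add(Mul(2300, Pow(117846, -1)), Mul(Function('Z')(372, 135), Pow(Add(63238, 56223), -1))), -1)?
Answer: Rational(18663260030177083, 352264124730) ≈ 52981.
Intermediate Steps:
Function('Z')(t, k) = Add(9, k)
S = Rational(-18276022, 345) (S = Add(2, Add(Add(Mul(8, Pow(345, -1)), -10866), -42110)) = Add(2, Add(Add(Mul(8, Rational(1, 345)), -10866), -42110)) = Add(2, Add(Add(Rational(8, 345), -10866), -42110)) = Add(2, Add(Rational(-3748762, 345), -42110)) = Add(2, Rational(-18276712, 345)) = Rational(-18276022, 345) ≈ -52974.)
U = Rational(7039000503, 1021055434) (U = Mul(Rational(1, 7), Pow(Add(Mul(2300, Pow(117846, -1)), Mul(Add(9, 135), Pow(Add(63238, 56223), -1))), -1)) = Mul(Rational(1, 7), Pow(Add(Mul(2300, Rational(1, 117846)), Mul(144, Pow(119461, -1))), -1)) = Mul(Rational(1, 7), Pow(Add(Rational(1150, 58923), Mul(144, Rational(1, 119461))), -1)) = Mul(Rational(1, 7), Pow(Add(Rational(1150, 58923), Rational(144, 119461)), -1)) = Mul(Rational(1, 7), Pow(Rational(145865062, 7039000503), -1)) = Mul(Rational(1, 7), Rational(7039000503, 145865062)) = Rational(7039000503, 1021055434) ≈ 6.8938)
Add(U, Mul(-1, S)) = Add(Rational(7039000503, 1021055434), Mul(-1, Rational(-18276022, 345))) = Add(Rational(7039000503, 1021055434), Rational(18276022, 345)) = Rational(18663260030177083, 352264124730)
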